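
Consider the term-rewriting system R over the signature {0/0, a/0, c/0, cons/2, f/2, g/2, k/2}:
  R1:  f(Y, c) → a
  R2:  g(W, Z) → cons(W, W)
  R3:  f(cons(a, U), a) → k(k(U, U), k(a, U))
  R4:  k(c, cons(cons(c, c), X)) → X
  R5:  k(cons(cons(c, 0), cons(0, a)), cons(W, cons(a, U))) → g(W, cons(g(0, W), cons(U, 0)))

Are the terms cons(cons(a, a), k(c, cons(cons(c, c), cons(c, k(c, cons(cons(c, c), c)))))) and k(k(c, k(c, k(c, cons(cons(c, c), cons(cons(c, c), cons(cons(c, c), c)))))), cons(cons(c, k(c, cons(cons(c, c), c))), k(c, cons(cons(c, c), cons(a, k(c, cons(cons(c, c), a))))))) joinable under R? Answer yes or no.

Reduce t₁ = cons(cons(a, a), k(c, cons(cons(c, c), cons(c, k(c, cons(cons(c, c), c)))))):
1. cons(cons(a, a), k(c, cons(cons(c, c), cons(c, k(c, cons(cons(c, c), c))))))  →  cons(cons(a, a), cons(c, k(c, cons(cons(c, c), c))))   [R4 at 2]
2. cons(cons(a, a), cons(c, k(c, cons(cons(c, c), c))))  →  cons(cons(a, a), cons(c, c))   [R4 at 2.2]

Reduce t₂ = k(k(c, k(c, k(c, cons(cons(c, c), cons(cons(c, c), cons(cons(c, c), c)))))), cons(cons(c, k(c, cons(cons(c, c), c))), k(c, cons(cons(c, c), cons(a, k(c, cons(cons(c, c), a))))))):
1. k(k(c, k(c, k(c, cons(cons(c, c), cons(cons(c, c), cons(cons(c, c), c)))))), cons(cons(c, k(c, cons(cons(c, c), c))), k(c, cons(cons(c, c), cons(a, k(c, cons(cons(c, c), a)))))))  →  k(k(c, k(c, cons(cons(c, c), cons(cons(c, c), c)))), cons(cons(c, k(c, cons(cons(c, c), c))), k(c, cons(cons(c, c), cons(a, k(c, cons(cons(c, c), a)))))))   [R4 at 1.2.2]
2. k(k(c, k(c, cons(cons(c, c), cons(cons(c, c), c)))), cons(cons(c, k(c, cons(cons(c, c), c))), k(c, cons(cons(c, c), cons(a, k(c, cons(cons(c, c), a)))))))  →  k(k(c, cons(cons(c, c), c)), cons(cons(c, k(c, cons(cons(c, c), c))), k(c, cons(cons(c, c), cons(a, k(c, cons(cons(c, c), a)))))))   [R4 at 1.2]
3. k(k(c, cons(cons(c, c), c)), cons(cons(c, k(c, cons(cons(c, c), c))), k(c, cons(cons(c, c), cons(a, k(c, cons(cons(c, c), a)))))))  →  k(c, cons(cons(c, k(c, cons(cons(c, c), c))), k(c, cons(cons(c, c), cons(a, k(c, cons(cons(c, c), a)))))))   [R4 at 1]
4. k(c, cons(cons(c, k(c, cons(cons(c, c), c))), k(c, cons(cons(c, c), cons(a, k(c, cons(cons(c, c), a)))))))  →  k(c, cons(cons(c, c), k(c, cons(cons(c, c), cons(a, k(c, cons(cons(c, c), a)))))))   [R4 at 2.1.2]
5. k(c, cons(cons(c, c), k(c, cons(cons(c, c), cons(a, k(c, cons(cons(c, c), a)))))))  →  k(c, cons(cons(c, c), cons(a, k(c, cons(cons(c, c), a)))))   [R4 at ε]
6. k(c, cons(cons(c, c), cons(a, k(c, cons(cons(c, c), a)))))  →  cons(a, k(c, cons(cons(c, c), a)))   [R4 at ε]
7. cons(a, k(c, cons(cons(c, c), a)))  →  cons(a, a)   [R4 at 2]

no — NF(t₁) = cons(cons(a, a), cons(c, c)), NF(t₂) = cons(a, a)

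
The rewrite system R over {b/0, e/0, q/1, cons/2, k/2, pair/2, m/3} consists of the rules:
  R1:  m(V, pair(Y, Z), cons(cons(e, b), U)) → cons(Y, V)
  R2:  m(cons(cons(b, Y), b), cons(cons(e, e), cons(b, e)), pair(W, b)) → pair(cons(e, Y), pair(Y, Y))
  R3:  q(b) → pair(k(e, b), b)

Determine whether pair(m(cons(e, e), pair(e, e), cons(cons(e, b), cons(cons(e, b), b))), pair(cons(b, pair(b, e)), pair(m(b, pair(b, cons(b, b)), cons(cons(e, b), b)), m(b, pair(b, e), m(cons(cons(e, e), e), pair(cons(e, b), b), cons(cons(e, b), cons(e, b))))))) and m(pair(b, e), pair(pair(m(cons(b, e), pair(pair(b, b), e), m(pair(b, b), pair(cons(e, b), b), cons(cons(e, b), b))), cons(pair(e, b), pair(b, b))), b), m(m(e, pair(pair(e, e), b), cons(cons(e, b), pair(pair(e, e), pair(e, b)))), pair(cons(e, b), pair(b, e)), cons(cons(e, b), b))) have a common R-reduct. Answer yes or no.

no — NF(t₁) = pair(cons(e, cons(e, e)), pair(cons(b, pair(b, e)), pair(cons(b, b), cons(b, b)))), NF(t₂) = cons(pair(cons(pair(b, b), cons(b, e)), cons(pair(e, b), pair(b, b))), pair(b, e))

Reduce t₁ = pair(m(cons(e, e), pair(e, e), cons(cons(e, b), cons(cons(e, b), b))), pair(cons(b, pair(b, e)), pair(m(b, pair(b, cons(b, b)), cons(cons(e, b), b)), m(b, pair(b, e), m(cons(cons(e, e), e), pair(cons(e, b), b), cons(cons(e, b), cons(e, b))))))):
1. pair(m(cons(e, e), pair(e, e), cons(cons(e, b), cons(cons(e, b), b))), pair(cons(b, pair(b, e)), pair(m(b, pair(b, cons(b, b)), cons(cons(e, b), b)), m(b, pair(b, e), m(cons(cons(e, e), e), pair(cons(e, b), b), cons(cons(e, b), cons(e, b)))))))  →  pair(cons(e, cons(e, e)), pair(cons(b, pair(b, e)), pair(m(b, pair(b, cons(b, b)), cons(cons(e, b), b)), m(b, pair(b, e), m(cons(cons(e, e), e), pair(cons(e, b), b), cons(cons(e, b), cons(e, b)))))))   [R1 at 1]
2. pair(cons(e, cons(e, e)), pair(cons(b, pair(b, e)), pair(m(b, pair(b, cons(b, b)), cons(cons(e, b), b)), m(b, pair(b, e), m(cons(cons(e, e), e), pair(cons(e, b), b), cons(cons(e, b), cons(e, b)))))))  →  pair(cons(e, cons(e, e)), pair(cons(b, pair(b, e)), pair(cons(b, b), m(b, pair(b, e), m(cons(cons(e, e), e), pair(cons(e, b), b), cons(cons(e, b), cons(e, b)))))))   [R1 at 2.2.1]
3. pair(cons(e, cons(e, e)), pair(cons(b, pair(b, e)), pair(cons(b, b), m(b, pair(b, e), m(cons(cons(e, e), e), pair(cons(e, b), b), cons(cons(e, b), cons(e, b)))))))  →  pair(cons(e, cons(e, e)), pair(cons(b, pair(b, e)), pair(cons(b, b), m(b, pair(b, e), cons(cons(e, b), cons(cons(e, e), e))))))   [R1 at 2.2.2.3]
4. pair(cons(e, cons(e, e)), pair(cons(b, pair(b, e)), pair(cons(b, b), m(b, pair(b, e), cons(cons(e, b), cons(cons(e, e), e))))))  →  pair(cons(e, cons(e, e)), pair(cons(b, pair(b, e)), pair(cons(b, b), cons(b, b))))   [R1 at 2.2.2]

Reduce t₂ = m(pair(b, e), pair(pair(m(cons(b, e), pair(pair(b, b), e), m(pair(b, b), pair(cons(e, b), b), cons(cons(e, b), b))), cons(pair(e, b), pair(b, b))), b), m(m(e, pair(pair(e, e), b), cons(cons(e, b), pair(pair(e, e), pair(e, b)))), pair(cons(e, b), pair(b, e)), cons(cons(e, b), b))):
1. m(pair(b, e), pair(pair(m(cons(b, e), pair(pair(b, b), e), m(pair(b, b), pair(cons(e, b), b), cons(cons(e, b), b))), cons(pair(e, b), pair(b, b))), b), m(m(e, pair(pair(e, e), b), cons(cons(e, b), pair(pair(e, e), pair(e, b)))), pair(cons(e, b), pair(b, e)), cons(cons(e, b), b)))  →  m(pair(b, e), pair(pair(m(cons(b, e), pair(pair(b, b), e), cons(cons(e, b), pair(b, b))), cons(pair(e, b), pair(b, b))), b), m(m(e, pair(pair(e, e), b), cons(cons(e, b), pair(pair(e, e), pair(e, b)))), pair(cons(e, b), pair(b, e)), cons(cons(e, b), b)))   [R1 at 2.1.1.3]
2. m(pair(b, e), pair(pair(m(cons(b, e), pair(pair(b, b), e), cons(cons(e, b), pair(b, b))), cons(pair(e, b), pair(b, b))), b), m(m(e, pair(pair(e, e), b), cons(cons(e, b), pair(pair(e, e), pair(e, b)))), pair(cons(e, b), pair(b, e)), cons(cons(e, b), b)))  →  m(pair(b, e), pair(pair(cons(pair(b, b), cons(b, e)), cons(pair(e, b), pair(b, b))), b), m(m(e, pair(pair(e, e), b), cons(cons(e, b), pair(pair(e, e), pair(e, b)))), pair(cons(e, b), pair(b, e)), cons(cons(e, b), b)))   [R1 at 2.1.1]
3. m(pair(b, e), pair(pair(cons(pair(b, b), cons(b, e)), cons(pair(e, b), pair(b, b))), b), m(m(e, pair(pair(e, e), b), cons(cons(e, b), pair(pair(e, e), pair(e, b)))), pair(cons(e, b), pair(b, e)), cons(cons(e, b), b)))  →  m(pair(b, e), pair(pair(cons(pair(b, b), cons(b, e)), cons(pair(e, b), pair(b, b))), b), cons(cons(e, b), m(e, pair(pair(e, e), b), cons(cons(e, b), pair(pair(e, e), pair(e, b))))))   [R1 at 3]
4. m(pair(b, e), pair(pair(cons(pair(b, b), cons(b, e)), cons(pair(e, b), pair(b, b))), b), cons(cons(e, b), m(e, pair(pair(e, e), b), cons(cons(e, b), pair(pair(e, e), pair(e, b))))))  →  cons(pair(cons(pair(b, b), cons(b, e)), cons(pair(e, b), pair(b, b))), pair(b, e))   [R1 at ε]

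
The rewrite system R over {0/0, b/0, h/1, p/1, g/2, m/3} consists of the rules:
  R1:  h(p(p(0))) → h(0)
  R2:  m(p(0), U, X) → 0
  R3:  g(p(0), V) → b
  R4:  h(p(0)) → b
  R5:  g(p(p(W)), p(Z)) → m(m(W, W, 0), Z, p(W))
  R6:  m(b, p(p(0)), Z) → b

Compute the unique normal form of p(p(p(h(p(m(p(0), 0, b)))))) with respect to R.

p(p(p(b)))

1. p(p(p(h(p(m(p(0), 0, b))))))  →  p(p(p(h(p(0)))))   [R2 at 1.1.1.1.1]
2. p(p(p(h(p(0)))))  →  p(p(p(b)))   [R4 at 1.1.1]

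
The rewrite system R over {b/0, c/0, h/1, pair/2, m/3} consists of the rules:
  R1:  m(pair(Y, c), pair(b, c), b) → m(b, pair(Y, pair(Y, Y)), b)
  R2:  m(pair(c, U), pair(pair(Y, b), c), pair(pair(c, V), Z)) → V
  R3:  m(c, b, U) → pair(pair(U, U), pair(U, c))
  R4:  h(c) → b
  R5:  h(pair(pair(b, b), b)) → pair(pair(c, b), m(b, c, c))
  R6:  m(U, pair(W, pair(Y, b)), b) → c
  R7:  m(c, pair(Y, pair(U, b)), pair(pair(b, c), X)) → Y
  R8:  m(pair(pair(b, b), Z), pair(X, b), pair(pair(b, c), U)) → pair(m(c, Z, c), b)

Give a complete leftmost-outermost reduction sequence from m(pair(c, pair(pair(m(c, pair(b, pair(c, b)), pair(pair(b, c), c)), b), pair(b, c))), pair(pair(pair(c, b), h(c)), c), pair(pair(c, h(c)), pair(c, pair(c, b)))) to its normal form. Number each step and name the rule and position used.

b

1. m(pair(c, pair(pair(m(c, pair(b, pair(c, b)), pair(pair(b, c), c)), b), pair(b, c))), pair(pair(pair(c, b), h(c)), c), pair(pair(c, h(c)), pair(c, pair(c, b))))  →  m(pair(c, pair(pair(b, b), pair(b, c))), pair(pair(pair(c, b), h(c)), c), pair(pair(c, h(c)), pair(c, pair(c, b))))   [R7 at 1.2.1.1]
2. m(pair(c, pair(pair(b, b), pair(b, c))), pair(pair(pair(c, b), h(c)), c), pair(pair(c, h(c)), pair(c, pair(c, b))))  →  m(pair(c, pair(pair(b, b), pair(b, c))), pair(pair(pair(c, b), b), c), pair(pair(c, h(c)), pair(c, pair(c, b))))   [R4 at 2.1.2]
3. m(pair(c, pair(pair(b, b), pair(b, c))), pair(pair(pair(c, b), b), c), pair(pair(c, h(c)), pair(c, pair(c, b))))  →  h(c)   [R2 at ε]
4. h(c)  →  b   [R4 at ε]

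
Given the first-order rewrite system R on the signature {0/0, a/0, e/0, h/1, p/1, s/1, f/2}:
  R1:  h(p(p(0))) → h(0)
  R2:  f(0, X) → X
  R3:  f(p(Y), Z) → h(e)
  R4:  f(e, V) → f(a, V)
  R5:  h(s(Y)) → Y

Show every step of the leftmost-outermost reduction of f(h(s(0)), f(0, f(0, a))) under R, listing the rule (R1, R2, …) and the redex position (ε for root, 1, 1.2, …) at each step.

a

1. f(h(s(0)), f(0, f(0, a)))  →  f(0, f(0, f(0, a)))   [R5 at 1]
2. f(0, f(0, f(0, a)))  →  f(0, f(0, a))   [R2 at ε]
3. f(0, f(0, a))  →  f(0, a)   [R2 at ε]
4. f(0, a)  →  a   [R2 at ε]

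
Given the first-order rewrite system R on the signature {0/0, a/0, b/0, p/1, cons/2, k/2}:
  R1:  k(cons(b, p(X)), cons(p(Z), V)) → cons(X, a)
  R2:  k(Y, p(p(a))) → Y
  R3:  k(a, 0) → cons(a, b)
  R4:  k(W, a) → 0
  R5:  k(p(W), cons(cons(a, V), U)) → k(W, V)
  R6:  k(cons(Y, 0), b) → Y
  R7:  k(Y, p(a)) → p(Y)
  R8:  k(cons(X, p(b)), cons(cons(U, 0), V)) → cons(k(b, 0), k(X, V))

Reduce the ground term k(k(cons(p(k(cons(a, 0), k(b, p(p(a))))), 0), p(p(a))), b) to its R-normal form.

1. k(k(cons(p(k(cons(a, 0), k(b, p(p(a))))), 0), p(p(a))), b)  →  k(cons(p(k(cons(a, 0), k(b, p(p(a))))), 0), b)   [R2 at 1]
2. k(cons(p(k(cons(a, 0), k(b, p(p(a))))), 0), b)  →  p(k(cons(a, 0), k(b, p(p(a)))))   [R6 at ε]
3. p(k(cons(a, 0), k(b, p(p(a)))))  →  p(k(cons(a, 0), b))   [R2 at 1.2]
4. p(k(cons(a, 0), b))  →  p(a)   [R6 at 1]

p(a)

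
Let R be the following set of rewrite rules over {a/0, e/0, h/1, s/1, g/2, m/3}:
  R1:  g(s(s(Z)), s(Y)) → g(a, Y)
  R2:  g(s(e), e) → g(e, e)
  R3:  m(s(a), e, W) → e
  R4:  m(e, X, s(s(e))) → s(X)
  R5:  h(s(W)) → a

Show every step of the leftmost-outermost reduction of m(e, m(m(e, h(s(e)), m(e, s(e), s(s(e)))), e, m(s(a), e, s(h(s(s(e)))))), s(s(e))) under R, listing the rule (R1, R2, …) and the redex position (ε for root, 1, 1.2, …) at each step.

1. m(e, m(m(e, h(s(e)), m(e, s(e), s(s(e)))), e, m(s(a), e, s(h(s(s(e)))))), s(s(e)))  →  s(m(m(e, h(s(e)), m(e, s(e), s(s(e)))), e, m(s(a), e, s(h(s(s(e)))))))   [R4 at ε]
2. s(m(m(e, h(s(e)), m(e, s(e), s(s(e)))), e, m(s(a), e, s(h(s(s(e)))))))  →  s(m(m(e, a, m(e, s(e), s(s(e)))), e, m(s(a), e, s(h(s(s(e)))))))   [R5 at 1.1.2]
3. s(m(m(e, a, m(e, s(e), s(s(e)))), e, m(s(a), e, s(h(s(s(e)))))))  →  s(m(m(e, a, s(s(e))), e, m(s(a), e, s(h(s(s(e)))))))   [R4 at 1.1.3]
4. s(m(m(e, a, s(s(e))), e, m(s(a), e, s(h(s(s(e)))))))  →  s(m(s(a), e, m(s(a), e, s(h(s(s(e)))))))   [R4 at 1.1]
5. s(m(s(a), e, m(s(a), e, s(h(s(s(e)))))))  →  s(e)   [R3 at 1]

s(e)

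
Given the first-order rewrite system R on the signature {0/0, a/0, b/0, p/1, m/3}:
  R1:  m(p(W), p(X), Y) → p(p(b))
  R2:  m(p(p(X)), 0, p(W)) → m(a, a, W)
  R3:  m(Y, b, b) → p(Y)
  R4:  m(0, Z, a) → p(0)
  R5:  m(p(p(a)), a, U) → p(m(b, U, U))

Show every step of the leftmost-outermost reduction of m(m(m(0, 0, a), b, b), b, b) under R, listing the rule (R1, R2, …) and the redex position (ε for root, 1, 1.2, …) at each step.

p(p(p(0)))

1. m(m(m(0, 0, a), b, b), b, b)  →  p(m(m(0, 0, a), b, b))   [R3 at ε]
2. p(m(m(0, 0, a), b, b))  →  p(p(m(0, 0, a)))   [R3 at 1]
3. p(p(m(0, 0, a)))  →  p(p(p(0)))   [R4 at 1.1]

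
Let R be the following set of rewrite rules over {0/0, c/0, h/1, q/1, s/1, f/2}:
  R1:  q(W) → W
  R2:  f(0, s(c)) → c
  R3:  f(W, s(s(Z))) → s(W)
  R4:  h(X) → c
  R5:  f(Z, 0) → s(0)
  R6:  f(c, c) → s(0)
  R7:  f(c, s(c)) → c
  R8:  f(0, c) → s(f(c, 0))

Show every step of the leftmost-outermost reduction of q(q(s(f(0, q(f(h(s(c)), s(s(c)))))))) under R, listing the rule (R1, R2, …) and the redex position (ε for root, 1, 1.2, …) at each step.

1. q(q(s(f(0, q(f(h(s(c)), s(s(c))))))))  →  q(s(f(0, q(f(h(s(c)), s(s(c)))))))   [R1 at ε]
2. q(s(f(0, q(f(h(s(c)), s(s(c)))))))  →  s(f(0, q(f(h(s(c)), s(s(c))))))   [R1 at ε]
3. s(f(0, q(f(h(s(c)), s(s(c))))))  →  s(f(0, f(h(s(c)), s(s(c)))))   [R1 at 1.2]
4. s(f(0, f(h(s(c)), s(s(c)))))  →  s(f(0, s(h(s(c)))))   [R3 at 1.2]
5. s(f(0, s(h(s(c)))))  →  s(f(0, s(c)))   [R4 at 1.2.1]
6. s(f(0, s(c)))  →  s(c)   [R2 at 1]

s(c)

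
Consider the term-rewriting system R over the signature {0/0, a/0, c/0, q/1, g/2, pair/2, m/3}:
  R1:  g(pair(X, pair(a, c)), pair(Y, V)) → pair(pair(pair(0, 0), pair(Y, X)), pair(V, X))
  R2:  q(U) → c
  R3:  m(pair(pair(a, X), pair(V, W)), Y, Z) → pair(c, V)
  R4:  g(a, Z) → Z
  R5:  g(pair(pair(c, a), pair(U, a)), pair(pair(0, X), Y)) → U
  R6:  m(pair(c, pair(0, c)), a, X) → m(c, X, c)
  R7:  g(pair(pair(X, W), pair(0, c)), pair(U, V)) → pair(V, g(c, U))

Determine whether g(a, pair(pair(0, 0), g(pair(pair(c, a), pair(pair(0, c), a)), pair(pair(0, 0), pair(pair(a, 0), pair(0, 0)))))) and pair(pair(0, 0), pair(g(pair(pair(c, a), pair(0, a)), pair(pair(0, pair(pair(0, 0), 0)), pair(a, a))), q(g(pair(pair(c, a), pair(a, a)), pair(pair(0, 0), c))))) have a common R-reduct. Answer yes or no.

Reduce t₁ = g(a, pair(pair(0, 0), g(pair(pair(c, a), pair(pair(0, c), a)), pair(pair(0, 0), pair(pair(a, 0), pair(0, 0)))))):
1. g(a, pair(pair(0, 0), g(pair(pair(c, a), pair(pair(0, c), a)), pair(pair(0, 0), pair(pair(a, 0), pair(0, 0))))))  →  pair(pair(0, 0), g(pair(pair(c, a), pair(pair(0, c), a)), pair(pair(0, 0), pair(pair(a, 0), pair(0, 0)))))   [R4 at ε]
2. pair(pair(0, 0), g(pair(pair(c, a), pair(pair(0, c), a)), pair(pair(0, 0), pair(pair(a, 0), pair(0, 0)))))  →  pair(pair(0, 0), pair(0, c))   [R5 at 2]

Reduce t₂ = pair(pair(0, 0), pair(g(pair(pair(c, a), pair(0, a)), pair(pair(0, pair(pair(0, 0), 0)), pair(a, a))), q(g(pair(pair(c, a), pair(a, a)), pair(pair(0, 0), c))))):
1. pair(pair(0, 0), pair(g(pair(pair(c, a), pair(0, a)), pair(pair(0, pair(pair(0, 0), 0)), pair(a, a))), q(g(pair(pair(c, a), pair(a, a)), pair(pair(0, 0), c)))))  →  pair(pair(0, 0), pair(0, q(g(pair(pair(c, a), pair(a, a)), pair(pair(0, 0), c)))))   [R5 at 2.1]
2. pair(pair(0, 0), pair(0, q(g(pair(pair(c, a), pair(a, a)), pair(pair(0, 0), c)))))  →  pair(pair(0, 0), pair(0, c))   [R2 at 2.2]

yes — NF(t₁) = pair(pair(0, 0), pair(0, c)), NF(t₂) = pair(pair(0, 0), pair(0, c))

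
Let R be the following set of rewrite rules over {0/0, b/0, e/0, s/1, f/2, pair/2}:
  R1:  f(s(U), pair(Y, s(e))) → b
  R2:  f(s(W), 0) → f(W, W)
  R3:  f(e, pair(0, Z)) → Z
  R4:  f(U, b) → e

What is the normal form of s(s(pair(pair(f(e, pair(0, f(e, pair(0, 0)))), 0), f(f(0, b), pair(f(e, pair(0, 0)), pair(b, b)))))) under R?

1. s(s(pair(pair(f(e, pair(0, f(e, pair(0, 0)))), 0), f(f(0, b), pair(f(e, pair(0, 0)), pair(b, b))))))  →  s(s(pair(pair(f(e, pair(0, 0)), 0), f(f(0, b), pair(f(e, pair(0, 0)), pair(b, b))))))   [R3 at 1.1.1.1]
2. s(s(pair(pair(f(e, pair(0, 0)), 0), f(f(0, b), pair(f(e, pair(0, 0)), pair(b, b))))))  →  s(s(pair(pair(0, 0), f(f(0, b), pair(f(e, pair(0, 0)), pair(b, b))))))   [R3 at 1.1.1.1]
3. s(s(pair(pair(0, 0), f(f(0, b), pair(f(e, pair(0, 0)), pair(b, b))))))  →  s(s(pair(pair(0, 0), f(e, pair(f(e, pair(0, 0)), pair(b, b))))))   [R4 at 1.1.2.1]
4. s(s(pair(pair(0, 0), f(e, pair(f(e, pair(0, 0)), pair(b, b))))))  →  s(s(pair(pair(0, 0), f(e, pair(0, pair(b, b))))))   [R3 at 1.1.2.2.1]
5. s(s(pair(pair(0, 0), f(e, pair(0, pair(b, b))))))  →  s(s(pair(pair(0, 0), pair(b, b))))   [R3 at 1.1.2]

s(s(pair(pair(0, 0), pair(b, b))))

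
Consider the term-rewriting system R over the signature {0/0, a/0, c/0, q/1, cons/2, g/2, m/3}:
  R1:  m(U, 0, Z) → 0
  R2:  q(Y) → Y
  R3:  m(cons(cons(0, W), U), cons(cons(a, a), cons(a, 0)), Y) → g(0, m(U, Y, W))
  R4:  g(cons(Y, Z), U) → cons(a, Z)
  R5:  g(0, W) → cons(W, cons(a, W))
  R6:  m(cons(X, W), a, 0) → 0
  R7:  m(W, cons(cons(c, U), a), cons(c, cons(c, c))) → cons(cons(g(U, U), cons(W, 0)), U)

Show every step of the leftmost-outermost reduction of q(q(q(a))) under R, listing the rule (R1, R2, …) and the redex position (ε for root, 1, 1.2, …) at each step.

a

1. q(q(q(a)))  →  q(q(a))   [R2 at ε]
2. q(q(a))  →  q(a)   [R2 at ε]
3. q(a)  →  a   [R2 at ε]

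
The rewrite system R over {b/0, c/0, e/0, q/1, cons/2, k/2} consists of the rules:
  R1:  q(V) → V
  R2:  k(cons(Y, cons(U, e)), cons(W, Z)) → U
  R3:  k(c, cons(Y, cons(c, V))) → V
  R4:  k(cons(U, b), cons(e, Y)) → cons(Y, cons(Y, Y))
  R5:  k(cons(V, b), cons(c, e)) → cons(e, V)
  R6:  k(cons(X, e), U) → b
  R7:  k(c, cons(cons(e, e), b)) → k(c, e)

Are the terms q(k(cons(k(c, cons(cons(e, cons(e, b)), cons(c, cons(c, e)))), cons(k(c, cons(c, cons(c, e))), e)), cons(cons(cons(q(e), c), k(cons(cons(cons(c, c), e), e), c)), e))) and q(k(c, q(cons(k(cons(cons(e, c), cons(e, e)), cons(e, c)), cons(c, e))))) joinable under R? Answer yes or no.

yes — NF(t₁) = e, NF(t₂) = e

Reduce t₁ = q(k(cons(k(c, cons(cons(e, cons(e, b)), cons(c, cons(c, e)))), cons(k(c, cons(c, cons(c, e))), e)), cons(cons(cons(q(e), c), k(cons(cons(cons(c, c), e), e), c)), e))):
1. q(k(cons(k(c, cons(cons(e, cons(e, b)), cons(c, cons(c, e)))), cons(k(c, cons(c, cons(c, e))), e)), cons(cons(cons(q(e), c), k(cons(cons(cons(c, c), e), e), c)), e)))  →  k(cons(k(c, cons(cons(e, cons(e, b)), cons(c, cons(c, e)))), cons(k(c, cons(c, cons(c, e))), e)), cons(cons(cons(q(e), c), k(cons(cons(cons(c, c), e), e), c)), e))   [R1 at ε]
2. k(cons(k(c, cons(cons(e, cons(e, b)), cons(c, cons(c, e)))), cons(k(c, cons(c, cons(c, e))), e)), cons(cons(cons(q(e), c), k(cons(cons(cons(c, c), e), e), c)), e))  →  k(c, cons(c, cons(c, e)))   [R2 at ε]
3. k(c, cons(c, cons(c, e)))  →  e   [R3 at ε]

Reduce t₂ = q(k(c, q(cons(k(cons(cons(e, c), cons(e, e)), cons(e, c)), cons(c, e))))):
1. q(k(c, q(cons(k(cons(cons(e, c), cons(e, e)), cons(e, c)), cons(c, e)))))  →  k(c, q(cons(k(cons(cons(e, c), cons(e, e)), cons(e, c)), cons(c, e))))   [R1 at ε]
2. k(c, q(cons(k(cons(cons(e, c), cons(e, e)), cons(e, c)), cons(c, e))))  →  k(c, cons(k(cons(cons(e, c), cons(e, e)), cons(e, c)), cons(c, e)))   [R1 at 2]
3. k(c, cons(k(cons(cons(e, c), cons(e, e)), cons(e, c)), cons(c, e)))  →  e   [R3 at ε]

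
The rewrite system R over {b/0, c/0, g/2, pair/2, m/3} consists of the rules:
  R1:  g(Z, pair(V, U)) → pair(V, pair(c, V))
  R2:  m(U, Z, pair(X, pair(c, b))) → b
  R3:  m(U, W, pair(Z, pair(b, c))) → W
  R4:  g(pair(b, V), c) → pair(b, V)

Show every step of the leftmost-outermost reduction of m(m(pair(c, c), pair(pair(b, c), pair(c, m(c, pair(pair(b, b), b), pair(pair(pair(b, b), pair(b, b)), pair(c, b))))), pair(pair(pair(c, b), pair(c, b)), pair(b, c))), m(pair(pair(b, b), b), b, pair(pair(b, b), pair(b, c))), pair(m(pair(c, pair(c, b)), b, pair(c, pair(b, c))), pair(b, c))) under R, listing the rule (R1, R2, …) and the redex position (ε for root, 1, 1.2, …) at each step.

1. m(m(pair(c, c), pair(pair(b, c), pair(c, m(c, pair(pair(b, b), b), pair(pair(pair(b, b), pair(b, b)), pair(c, b))))), pair(pair(pair(c, b), pair(c, b)), pair(b, c))), m(pair(pair(b, b), b), b, pair(pair(b, b), pair(b, c))), pair(m(pair(c, pair(c, b)), b, pair(c, pair(b, c))), pair(b, c)))  →  m(pair(pair(b, b), b), b, pair(pair(b, b), pair(b, c)))   [R3 at ε]
2. m(pair(pair(b, b), b), b, pair(pair(b, b), pair(b, c)))  →  b   [R3 at ε]

b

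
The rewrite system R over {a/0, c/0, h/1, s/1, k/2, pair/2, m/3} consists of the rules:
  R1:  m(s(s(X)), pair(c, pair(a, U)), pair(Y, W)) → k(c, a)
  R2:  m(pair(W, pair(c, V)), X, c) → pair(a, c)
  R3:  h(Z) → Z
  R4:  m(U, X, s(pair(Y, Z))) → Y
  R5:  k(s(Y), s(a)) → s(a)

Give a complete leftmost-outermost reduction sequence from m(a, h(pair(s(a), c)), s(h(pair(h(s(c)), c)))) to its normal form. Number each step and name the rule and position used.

1. m(a, h(pair(s(a), c)), s(h(pair(h(s(c)), c))))  →  m(a, pair(s(a), c), s(h(pair(h(s(c)), c))))   [R3 at 2]
2. m(a, pair(s(a), c), s(h(pair(h(s(c)), c))))  →  m(a, pair(s(a), c), s(pair(h(s(c)), c)))   [R3 at 3.1]
3. m(a, pair(s(a), c), s(pair(h(s(c)), c)))  →  h(s(c))   [R4 at ε]
4. h(s(c))  →  s(c)   [R3 at ε]

s(c)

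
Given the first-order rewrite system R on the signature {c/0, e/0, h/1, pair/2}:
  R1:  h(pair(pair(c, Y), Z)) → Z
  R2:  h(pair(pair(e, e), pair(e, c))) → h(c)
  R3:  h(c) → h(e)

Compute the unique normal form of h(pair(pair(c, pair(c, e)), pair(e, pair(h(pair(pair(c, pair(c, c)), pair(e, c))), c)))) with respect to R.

pair(e, pair(pair(e, c), c))

1. h(pair(pair(c, pair(c, e)), pair(e, pair(h(pair(pair(c, pair(c, c)), pair(e, c))), c))))  →  pair(e, pair(h(pair(pair(c, pair(c, c)), pair(e, c))), c))   [R1 at ε]
2. pair(e, pair(h(pair(pair(c, pair(c, c)), pair(e, c))), c))  →  pair(e, pair(pair(e, c), c))   [R1 at 2.1]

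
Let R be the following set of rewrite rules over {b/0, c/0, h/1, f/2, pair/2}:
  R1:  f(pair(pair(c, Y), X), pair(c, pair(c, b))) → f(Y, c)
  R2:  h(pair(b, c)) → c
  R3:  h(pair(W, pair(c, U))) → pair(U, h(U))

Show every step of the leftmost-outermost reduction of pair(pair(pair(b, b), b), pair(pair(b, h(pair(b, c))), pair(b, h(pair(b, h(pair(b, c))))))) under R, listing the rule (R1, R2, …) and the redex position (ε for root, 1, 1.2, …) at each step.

1. pair(pair(pair(b, b), b), pair(pair(b, h(pair(b, c))), pair(b, h(pair(b, h(pair(b, c)))))))  →  pair(pair(pair(b, b), b), pair(pair(b, c), pair(b, h(pair(b, h(pair(b, c)))))))   [R2 at 2.1.2]
2. pair(pair(pair(b, b), b), pair(pair(b, c), pair(b, h(pair(b, h(pair(b, c)))))))  →  pair(pair(pair(b, b), b), pair(pair(b, c), pair(b, h(pair(b, c)))))   [R2 at 2.2.2.1.2]
3. pair(pair(pair(b, b), b), pair(pair(b, c), pair(b, h(pair(b, c)))))  →  pair(pair(pair(b, b), b), pair(pair(b, c), pair(b, c)))   [R2 at 2.2.2]

pair(pair(pair(b, b), b), pair(pair(b, c), pair(b, c)))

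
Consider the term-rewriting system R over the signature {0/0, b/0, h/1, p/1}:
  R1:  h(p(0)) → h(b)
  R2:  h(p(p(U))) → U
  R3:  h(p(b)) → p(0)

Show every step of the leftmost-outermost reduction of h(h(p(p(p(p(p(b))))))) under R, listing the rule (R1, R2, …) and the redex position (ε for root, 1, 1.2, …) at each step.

1. h(h(p(p(p(p(p(b)))))))  →  h(p(p(p(b))))   [R2 at 1]
2. h(p(p(p(b))))  →  p(b)   [R2 at ε]

p(b)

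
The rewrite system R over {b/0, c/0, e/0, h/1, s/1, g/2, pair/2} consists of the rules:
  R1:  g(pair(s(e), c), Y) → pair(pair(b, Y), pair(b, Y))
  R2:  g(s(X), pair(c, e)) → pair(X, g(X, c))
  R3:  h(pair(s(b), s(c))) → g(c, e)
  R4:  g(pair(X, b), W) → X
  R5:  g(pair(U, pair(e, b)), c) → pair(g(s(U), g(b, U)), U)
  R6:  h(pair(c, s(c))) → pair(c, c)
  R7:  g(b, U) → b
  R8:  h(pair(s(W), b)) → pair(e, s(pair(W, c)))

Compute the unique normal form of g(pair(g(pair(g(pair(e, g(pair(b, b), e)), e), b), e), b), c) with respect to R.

1. g(pair(g(pair(g(pair(e, g(pair(b, b), e)), e), b), e), b), c)  →  g(pair(g(pair(e, g(pair(b, b), e)), e), b), e)   [R4 at ε]
2. g(pair(g(pair(e, g(pair(b, b), e)), e), b), e)  →  g(pair(e, g(pair(b, b), e)), e)   [R4 at ε]
3. g(pair(e, g(pair(b, b), e)), e)  →  g(pair(e, b), e)   [R4 at 1.2]
4. g(pair(e, b), e)  →  e   [R4 at ε]

e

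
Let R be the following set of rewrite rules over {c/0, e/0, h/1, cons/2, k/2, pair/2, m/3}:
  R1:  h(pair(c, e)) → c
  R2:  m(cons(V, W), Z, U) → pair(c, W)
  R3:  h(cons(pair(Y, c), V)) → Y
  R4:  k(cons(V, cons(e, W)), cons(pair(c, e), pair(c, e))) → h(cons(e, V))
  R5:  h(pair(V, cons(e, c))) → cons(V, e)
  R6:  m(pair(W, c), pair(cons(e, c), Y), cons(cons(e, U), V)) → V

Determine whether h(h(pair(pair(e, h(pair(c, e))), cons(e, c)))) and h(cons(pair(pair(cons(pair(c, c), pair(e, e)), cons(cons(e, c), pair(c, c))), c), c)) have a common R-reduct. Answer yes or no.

no — NF(t₁) = e, NF(t₂) = pair(cons(pair(c, c), pair(e, e)), cons(cons(e, c), pair(c, c)))

Reduce t₁ = h(h(pair(pair(e, h(pair(c, e))), cons(e, c)))):
1. h(h(pair(pair(e, h(pair(c, e))), cons(e, c))))  →  h(cons(pair(e, h(pair(c, e))), e))   [R5 at 1]
2. h(cons(pair(e, h(pair(c, e))), e))  →  h(cons(pair(e, c), e))   [R1 at 1.1.2]
3. h(cons(pair(e, c), e))  →  e   [R3 at ε]

Reduce t₂ = h(cons(pair(pair(cons(pair(c, c), pair(e, e)), cons(cons(e, c), pair(c, c))), c), c)):
1. h(cons(pair(pair(cons(pair(c, c), pair(e, e)), cons(cons(e, c), pair(c, c))), c), c))  →  pair(cons(pair(c, c), pair(e, e)), cons(cons(e, c), pair(c, c)))   [R3 at ε]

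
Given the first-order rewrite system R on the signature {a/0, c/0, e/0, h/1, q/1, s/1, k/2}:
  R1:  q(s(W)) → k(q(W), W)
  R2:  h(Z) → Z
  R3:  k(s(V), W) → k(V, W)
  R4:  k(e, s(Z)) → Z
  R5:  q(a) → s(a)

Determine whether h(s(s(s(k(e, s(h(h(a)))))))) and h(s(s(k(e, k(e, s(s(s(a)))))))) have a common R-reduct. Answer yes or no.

Reduce t₁ = h(s(s(s(k(e, s(h(h(a)))))))):
1. h(s(s(s(k(e, s(h(h(a))))))))  →  s(s(s(k(e, s(h(h(a)))))))   [R2 at ε]
2. s(s(s(k(e, s(h(h(a)))))))  →  s(s(s(h(h(a)))))   [R4 at 1.1.1]
3. s(s(s(h(h(a)))))  →  s(s(s(h(a))))   [R2 at 1.1.1]
4. s(s(s(h(a))))  →  s(s(s(a)))   [R2 at 1.1.1]

Reduce t₂ = h(s(s(k(e, k(e, s(s(s(a)))))))):
1. h(s(s(k(e, k(e, s(s(s(a))))))))  →  s(s(k(e, k(e, s(s(s(a)))))))   [R2 at ε]
2. s(s(k(e, k(e, s(s(s(a)))))))  →  s(s(k(e, s(s(a)))))   [R4 at 1.1.2]
3. s(s(k(e, s(s(a)))))  →  s(s(s(a)))   [R4 at 1.1]

yes — NF(t₁) = s(s(s(a))), NF(t₂) = s(s(s(a)))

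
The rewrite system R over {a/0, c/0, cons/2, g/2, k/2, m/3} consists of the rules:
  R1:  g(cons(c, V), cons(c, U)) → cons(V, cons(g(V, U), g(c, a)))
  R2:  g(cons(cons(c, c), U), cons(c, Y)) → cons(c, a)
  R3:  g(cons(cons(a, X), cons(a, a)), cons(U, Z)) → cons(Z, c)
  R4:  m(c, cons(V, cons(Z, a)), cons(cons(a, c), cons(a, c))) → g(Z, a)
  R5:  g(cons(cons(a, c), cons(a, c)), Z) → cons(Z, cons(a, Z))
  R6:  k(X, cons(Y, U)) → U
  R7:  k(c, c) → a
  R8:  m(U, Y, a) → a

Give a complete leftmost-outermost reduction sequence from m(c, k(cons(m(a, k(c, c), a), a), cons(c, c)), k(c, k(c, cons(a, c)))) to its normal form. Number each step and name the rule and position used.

a

1. m(c, k(cons(m(a, k(c, c), a), a), cons(c, c)), k(c, k(c, cons(a, c))))  →  m(c, c, k(c, k(c, cons(a, c))))   [R6 at 2]
2. m(c, c, k(c, k(c, cons(a, c))))  →  m(c, c, k(c, c))   [R6 at 3.2]
3. m(c, c, k(c, c))  →  m(c, c, a)   [R7 at 3]
4. m(c, c, a)  →  a   [R8 at ε]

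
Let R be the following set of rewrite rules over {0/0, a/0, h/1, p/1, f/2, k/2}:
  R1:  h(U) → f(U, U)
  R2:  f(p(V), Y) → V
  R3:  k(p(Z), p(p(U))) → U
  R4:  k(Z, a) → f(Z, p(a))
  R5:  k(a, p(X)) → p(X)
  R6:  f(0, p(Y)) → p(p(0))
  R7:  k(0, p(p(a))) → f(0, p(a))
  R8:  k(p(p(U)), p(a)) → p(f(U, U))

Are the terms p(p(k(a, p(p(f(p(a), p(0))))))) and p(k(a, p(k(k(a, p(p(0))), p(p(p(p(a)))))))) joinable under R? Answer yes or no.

Reduce t₁ = p(p(k(a, p(p(f(p(a), p(0))))))):
1. p(p(k(a, p(p(f(p(a), p(0)))))))  →  p(p(p(p(f(p(a), p(0))))))   [R5 at 1.1]
2. p(p(p(p(f(p(a), p(0))))))  →  p(p(p(p(a))))   [R2 at 1.1.1.1]

Reduce t₂ = p(k(a, p(k(k(a, p(p(0))), p(p(p(p(a)))))))):
1. p(k(a, p(k(k(a, p(p(0))), p(p(p(p(a))))))))  →  p(p(k(k(a, p(p(0))), p(p(p(p(a)))))))   [R5 at 1]
2. p(p(k(k(a, p(p(0))), p(p(p(p(a)))))))  →  p(p(k(p(p(0)), p(p(p(p(a)))))))   [R5 at 1.1.1]
3. p(p(k(p(p(0)), p(p(p(p(a)))))))  →  p(p(p(p(a))))   [R3 at 1.1]

yes — NF(t₁) = p(p(p(p(a)))), NF(t₂) = p(p(p(p(a))))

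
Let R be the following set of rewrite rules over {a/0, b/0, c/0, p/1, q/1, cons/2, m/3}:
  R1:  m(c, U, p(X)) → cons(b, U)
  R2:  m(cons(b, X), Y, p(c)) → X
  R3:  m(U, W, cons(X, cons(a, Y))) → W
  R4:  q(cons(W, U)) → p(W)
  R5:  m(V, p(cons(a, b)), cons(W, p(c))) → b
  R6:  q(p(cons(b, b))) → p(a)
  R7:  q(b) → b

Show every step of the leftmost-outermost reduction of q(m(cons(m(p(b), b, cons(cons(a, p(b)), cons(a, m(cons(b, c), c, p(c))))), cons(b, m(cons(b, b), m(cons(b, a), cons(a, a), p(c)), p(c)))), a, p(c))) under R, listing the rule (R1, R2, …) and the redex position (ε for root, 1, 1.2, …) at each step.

p(b)

1. q(m(cons(m(p(b), b, cons(cons(a, p(b)), cons(a, m(cons(b, c), c, p(c))))), cons(b, m(cons(b, b), m(cons(b, a), cons(a, a), p(c)), p(c)))), a, p(c)))  →  q(m(cons(b, cons(b, m(cons(b, b), m(cons(b, a), cons(a, a), p(c)), p(c)))), a, p(c)))   [R3 at 1.1.1]
2. q(m(cons(b, cons(b, m(cons(b, b), m(cons(b, a), cons(a, a), p(c)), p(c)))), a, p(c)))  →  q(cons(b, m(cons(b, b), m(cons(b, a), cons(a, a), p(c)), p(c))))   [R2 at 1]
3. q(cons(b, m(cons(b, b), m(cons(b, a), cons(a, a), p(c)), p(c))))  →  p(b)   [R4 at ε]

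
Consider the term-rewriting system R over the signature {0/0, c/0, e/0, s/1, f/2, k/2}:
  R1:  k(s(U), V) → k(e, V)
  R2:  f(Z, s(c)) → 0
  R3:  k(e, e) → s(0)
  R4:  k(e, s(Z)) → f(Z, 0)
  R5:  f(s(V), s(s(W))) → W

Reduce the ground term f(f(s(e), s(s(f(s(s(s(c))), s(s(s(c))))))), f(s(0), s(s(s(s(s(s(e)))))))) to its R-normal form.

s(s(e))

1. f(f(s(e), s(s(f(s(s(s(c))), s(s(s(c))))))), f(s(0), s(s(s(s(s(s(e))))))))  →  f(f(s(s(s(c))), s(s(s(c)))), f(s(0), s(s(s(s(s(s(e))))))))   [R5 at 1]
2. f(f(s(s(s(c))), s(s(s(c)))), f(s(0), s(s(s(s(s(s(e))))))))  →  f(s(c), f(s(0), s(s(s(s(s(s(e))))))))   [R5 at 1]
3. f(s(c), f(s(0), s(s(s(s(s(s(e))))))))  →  f(s(c), s(s(s(s(e)))))   [R5 at 2]
4. f(s(c), s(s(s(s(e)))))  →  s(s(e))   [R5 at ε]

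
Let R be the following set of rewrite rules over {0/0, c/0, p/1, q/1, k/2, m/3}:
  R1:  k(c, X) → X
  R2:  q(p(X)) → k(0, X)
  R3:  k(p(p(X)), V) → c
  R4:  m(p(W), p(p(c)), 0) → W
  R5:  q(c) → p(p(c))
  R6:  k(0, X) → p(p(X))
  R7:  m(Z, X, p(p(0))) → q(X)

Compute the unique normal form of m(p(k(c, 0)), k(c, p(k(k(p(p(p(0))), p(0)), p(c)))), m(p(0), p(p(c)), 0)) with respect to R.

0

1. m(p(k(c, 0)), k(c, p(k(k(p(p(p(0))), p(0)), p(c)))), m(p(0), p(p(c)), 0))  →  m(p(0), k(c, p(k(k(p(p(p(0))), p(0)), p(c)))), m(p(0), p(p(c)), 0))   [R1 at 1.1]
2. m(p(0), k(c, p(k(k(p(p(p(0))), p(0)), p(c)))), m(p(0), p(p(c)), 0))  →  m(p(0), p(k(k(p(p(p(0))), p(0)), p(c))), m(p(0), p(p(c)), 0))   [R1 at 2]
3. m(p(0), p(k(k(p(p(p(0))), p(0)), p(c))), m(p(0), p(p(c)), 0))  →  m(p(0), p(k(c, p(c))), m(p(0), p(p(c)), 0))   [R3 at 2.1.1]
4. m(p(0), p(k(c, p(c))), m(p(0), p(p(c)), 0))  →  m(p(0), p(p(c)), m(p(0), p(p(c)), 0))   [R1 at 2.1]
5. m(p(0), p(p(c)), m(p(0), p(p(c)), 0))  →  m(p(0), p(p(c)), 0)   [R4 at 3]
6. m(p(0), p(p(c)), 0)  →  0   [R4 at ε]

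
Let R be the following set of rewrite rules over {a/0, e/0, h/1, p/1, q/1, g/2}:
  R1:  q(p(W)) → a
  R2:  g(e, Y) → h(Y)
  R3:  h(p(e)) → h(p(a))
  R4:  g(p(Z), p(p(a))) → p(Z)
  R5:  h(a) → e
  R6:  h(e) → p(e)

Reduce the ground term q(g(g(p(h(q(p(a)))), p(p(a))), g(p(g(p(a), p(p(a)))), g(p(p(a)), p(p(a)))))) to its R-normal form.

1. q(g(g(p(h(q(p(a)))), p(p(a))), g(p(g(p(a), p(p(a)))), g(p(p(a)), p(p(a))))))  →  q(g(p(h(q(p(a)))), g(p(g(p(a), p(p(a)))), g(p(p(a)), p(p(a))))))   [R4 at 1.1]
2. q(g(p(h(q(p(a)))), g(p(g(p(a), p(p(a)))), g(p(p(a)), p(p(a))))))  →  q(g(p(h(a)), g(p(g(p(a), p(p(a)))), g(p(p(a)), p(p(a))))))   [R1 at 1.1.1.1]
3. q(g(p(h(a)), g(p(g(p(a), p(p(a)))), g(p(p(a)), p(p(a))))))  →  q(g(p(e), g(p(g(p(a), p(p(a)))), g(p(p(a)), p(p(a))))))   [R5 at 1.1.1]
4. q(g(p(e), g(p(g(p(a), p(p(a)))), g(p(p(a)), p(p(a))))))  →  q(g(p(e), g(p(p(a)), g(p(p(a)), p(p(a))))))   [R4 at 1.2.1.1]
5. q(g(p(e), g(p(p(a)), g(p(p(a)), p(p(a))))))  →  q(g(p(e), g(p(p(a)), p(p(a)))))   [R4 at 1.2.2]
6. q(g(p(e), g(p(p(a)), p(p(a)))))  →  q(g(p(e), p(p(a))))   [R4 at 1.2]
7. q(g(p(e), p(p(a))))  →  q(p(e))   [R4 at 1]
8. q(p(e))  →  a   [R1 at ε]

a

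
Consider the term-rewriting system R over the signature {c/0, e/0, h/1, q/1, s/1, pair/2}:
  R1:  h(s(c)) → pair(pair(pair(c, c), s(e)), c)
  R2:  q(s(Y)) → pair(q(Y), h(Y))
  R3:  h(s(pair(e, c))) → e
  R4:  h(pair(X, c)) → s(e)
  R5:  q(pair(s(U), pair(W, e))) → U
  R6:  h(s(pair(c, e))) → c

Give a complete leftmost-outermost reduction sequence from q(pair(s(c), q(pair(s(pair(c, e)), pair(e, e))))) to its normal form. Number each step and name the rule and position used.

c

1. q(pair(s(c), q(pair(s(pair(c, e)), pair(e, e)))))  →  q(pair(s(c), pair(c, e)))   [R5 at 1.2]
2. q(pair(s(c), pair(c, e)))  →  c   [R5 at ε]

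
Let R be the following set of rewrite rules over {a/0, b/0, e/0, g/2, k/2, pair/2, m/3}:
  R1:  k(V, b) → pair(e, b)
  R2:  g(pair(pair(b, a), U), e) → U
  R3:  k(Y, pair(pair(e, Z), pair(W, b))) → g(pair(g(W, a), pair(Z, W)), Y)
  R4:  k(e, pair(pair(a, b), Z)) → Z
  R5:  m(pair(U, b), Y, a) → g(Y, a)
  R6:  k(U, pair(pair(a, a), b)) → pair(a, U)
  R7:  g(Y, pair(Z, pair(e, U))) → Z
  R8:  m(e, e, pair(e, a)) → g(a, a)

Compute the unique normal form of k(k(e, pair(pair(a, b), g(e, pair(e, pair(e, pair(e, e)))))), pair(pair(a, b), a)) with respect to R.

1. k(k(e, pair(pair(a, b), g(e, pair(e, pair(e, pair(e, e)))))), pair(pair(a, b), a))  →  k(g(e, pair(e, pair(e, pair(e, e)))), pair(pair(a, b), a))   [R4 at 1]
2. k(g(e, pair(e, pair(e, pair(e, e)))), pair(pair(a, b), a))  →  k(e, pair(pair(a, b), a))   [R7 at 1]
3. k(e, pair(pair(a, b), a))  →  a   [R4 at ε]

a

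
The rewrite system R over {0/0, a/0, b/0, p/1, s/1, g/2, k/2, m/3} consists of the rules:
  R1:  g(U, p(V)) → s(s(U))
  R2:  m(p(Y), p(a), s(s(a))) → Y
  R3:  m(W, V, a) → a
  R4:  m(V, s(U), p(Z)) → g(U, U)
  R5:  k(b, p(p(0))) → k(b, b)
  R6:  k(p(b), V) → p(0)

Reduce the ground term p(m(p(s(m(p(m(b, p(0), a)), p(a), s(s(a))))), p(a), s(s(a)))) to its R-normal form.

1. p(m(p(s(m(p(m(b, p(0), a)), p(a), s(s(a))))), p(a), s(s(a))))  →  p(s(m(p(m(b, p(0), a)), p(a), s(s(a)))))   [R2 at 1]
2. p(s(m(p(m(b, p(0), a)), p(a), s(s(a)))))  →  p(s(m(b, p(0), a)))   [R2 at 1.1]
3. p(s(m(b, p(0), a)))  →  p(s(a))   [R3 at 1.1]

p(s(a))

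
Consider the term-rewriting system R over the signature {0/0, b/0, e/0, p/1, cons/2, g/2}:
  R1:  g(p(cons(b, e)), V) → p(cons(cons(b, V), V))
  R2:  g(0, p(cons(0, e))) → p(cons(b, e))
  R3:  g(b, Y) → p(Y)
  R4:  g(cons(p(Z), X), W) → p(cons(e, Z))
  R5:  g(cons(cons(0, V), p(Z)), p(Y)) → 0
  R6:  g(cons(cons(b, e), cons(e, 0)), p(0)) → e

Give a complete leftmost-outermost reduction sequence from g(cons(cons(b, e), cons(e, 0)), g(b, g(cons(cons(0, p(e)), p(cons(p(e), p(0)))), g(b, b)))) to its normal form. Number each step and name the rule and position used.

e

1. g(cons(cons(b, e), cons(e, 0)), g(b, g(cons(cons(0, p(e)), p(cons(p(e), p(0)))), g(b, b))))  →  g(cons(cons(b, e), cons(e, 0)), p(g(cons(cons(0, p(e)), p(cons(p(e), p(0)))), g(b, b))))   [R3 at 2]
2. g(cons(cons(b, e), cons(e, 0)), p(g(cons(cons(0, p(e)), p(cons(p(e), p(0)))), g(b, b))))  →  g(cons(cons(b, e), cons(e, 0)), p(g(cons(cons(0, p(e)), p(cons(p(e), p(0)))), p(b))))   [R3 at 2.1.2]
3. g(cons(cons(b, e), cons(e, 0)), p(g(cons(cons(0, p(e)), p(cons(p(e), p(0)))), p(b))))  →  g(cons(cons(b, e), cons(e, 0)), p(0))   [R5 at 2.1]
4. g(cons(cons(b, e), cons(e, 0)), p(0))  →  e   [R6 at ε]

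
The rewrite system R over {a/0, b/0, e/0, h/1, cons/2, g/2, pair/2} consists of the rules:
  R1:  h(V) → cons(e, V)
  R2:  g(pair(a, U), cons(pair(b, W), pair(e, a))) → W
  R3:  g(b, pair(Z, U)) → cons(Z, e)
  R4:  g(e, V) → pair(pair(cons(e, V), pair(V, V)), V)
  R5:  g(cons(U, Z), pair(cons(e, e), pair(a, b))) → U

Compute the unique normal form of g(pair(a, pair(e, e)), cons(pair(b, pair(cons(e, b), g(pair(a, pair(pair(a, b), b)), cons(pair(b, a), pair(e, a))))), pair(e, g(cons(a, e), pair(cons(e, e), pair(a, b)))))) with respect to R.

1. g(pair(a, pair(e, e)), cons(pair(b, pair(cons(e, b), g(pair(a, pair(pair(a, b), b)), cons(pair(b, a), pair(e, a))))), pair(e, g(cons(a, e), pair(cons(e, e), pair(a, b))))))  →  g(pair(a, pair(e, e)), cons(pair(b, pair(cons(e, b), a)), pair(e, g(cons(a, e), pair(cons(e, e), pair(a, b))))))   [R2 at 2.1.2.2]
2. g(pair(a, pair(e, e)), cons(pair(b, pair(cons(e, b), a)), pair(e, g(cons(a, e), pair(cons(e, e), pair(a, b))))))  →  g(pair(a, pair(e, e)), cons(pair(b, pair(cons(e, b), a)), pair(e, a)))   [R5 at 2.2.2]
3. g(pair(a, pair(e, e)), cons(pair(b, pair(cons(e, b), a)), pair(e, a)))  →  pair(cons(e, b), a)   [R2 at ε]

pair(cons(e, b), a)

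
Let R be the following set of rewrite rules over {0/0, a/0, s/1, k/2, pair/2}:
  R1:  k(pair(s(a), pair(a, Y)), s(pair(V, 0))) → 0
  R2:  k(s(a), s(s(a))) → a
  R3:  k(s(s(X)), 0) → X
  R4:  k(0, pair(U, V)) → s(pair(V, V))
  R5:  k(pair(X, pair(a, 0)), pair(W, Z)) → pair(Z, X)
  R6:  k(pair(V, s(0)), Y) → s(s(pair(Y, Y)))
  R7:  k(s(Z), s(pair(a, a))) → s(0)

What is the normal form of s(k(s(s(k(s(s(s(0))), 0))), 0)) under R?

s(s(0))

1. s(k(s(s(k(s(s(s(0))), 0))), 0))  →  s(k(s(s(s(0))), 0))   [R3 at 1]
2. s(k(s(s(s(0))), 0))  →  s(s(0))   [R3 at 1]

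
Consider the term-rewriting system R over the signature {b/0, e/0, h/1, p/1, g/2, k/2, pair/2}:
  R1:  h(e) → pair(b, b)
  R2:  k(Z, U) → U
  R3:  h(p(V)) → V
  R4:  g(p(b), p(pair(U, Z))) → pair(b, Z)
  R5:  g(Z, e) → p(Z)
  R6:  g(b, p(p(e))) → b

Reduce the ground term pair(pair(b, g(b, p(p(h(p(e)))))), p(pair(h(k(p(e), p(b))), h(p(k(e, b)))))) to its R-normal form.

pair(pair(b, b), p(pair(b, b)))

1. pair(pair(b, g(b, p(p(h(p(e)))))), p(pair(h(k(p(e), p(b))), h(p(k(e, b))))))  →  pair(pair(b, g(b, p(p(e)))), p(pair(h(k(p(e), p(b))), h(p(k(e, b))))))   [R3 at 1.2.2.1.1]
2. pair(pair(b, g(b, p(p(e)))), p(pair(h(k(p(e), p(b))), h(p(k(e, b))))))  →  pair(pair(b, b), p(pair(h(k(p(e), p(b))), h(p(k(e, b))))))   [R6 at 1.2]
3. pair(pair(b, b), p(pair(h(k(p(e), p(b))), h(p(k(e, b))))))  →  pair(pair(b, b), p(pair(h(p(b)), h(p(k(e, b))))))   [R2 at 2.1.1.1]
4. pair(pair(b, b), p(pair(h(p(b)), h(p(k(e, b))))))  →  pair(pair(b, b), p(pair(b, h(p(k(e, b))))))   [R3 at 2.1.1]
5. pair(pair(b, b), p(pair(b, h(p(k(e, b))))))  →  pair(pair(b, b), p(pair(b, k(e, b))))   [R3 at 2.1.2]
6. pair(pair(b, b), p(pair(b, k(e, b))))  →  pair(pair(b, b), p(pair(b, b)))   [R2 at 2.1.2]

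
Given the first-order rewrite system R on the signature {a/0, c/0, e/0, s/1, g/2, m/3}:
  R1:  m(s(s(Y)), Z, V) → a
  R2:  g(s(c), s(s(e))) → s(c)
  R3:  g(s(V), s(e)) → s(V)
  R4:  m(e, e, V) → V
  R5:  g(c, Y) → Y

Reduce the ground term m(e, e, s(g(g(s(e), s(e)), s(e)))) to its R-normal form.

s(s(e))

1. m(e, e, s(g(g(s(e), s(e)), s(e))))  →  s(g(g(s(e), s(e)), s(e)))   [R4 at ε]
2. s(g(g(s(e), s(e)), s(e)))  →  s(g(s(e), s(e)))   [R3 at 1.1]
3. s(g(s(e), s(e)))  →  s(s(e))   [R3 at 1]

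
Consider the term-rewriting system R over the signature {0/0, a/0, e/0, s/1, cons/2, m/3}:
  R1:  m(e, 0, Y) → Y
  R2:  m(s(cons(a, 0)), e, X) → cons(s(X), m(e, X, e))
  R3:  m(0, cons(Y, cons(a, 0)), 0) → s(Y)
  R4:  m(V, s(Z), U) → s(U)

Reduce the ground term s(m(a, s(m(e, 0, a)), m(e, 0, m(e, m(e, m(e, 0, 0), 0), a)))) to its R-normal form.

s(s(a))

1. s(m(a, s(m(e, 0, a)), m(e, 0, m(e, m(e, m(e, 0, 0), 0), a))))  →  s(s(m(e, 0, m(e, m(e, m(e, 0, 0), 0), a))))   [R4 at 1]
2. s(s(m(e, 0, m(e, m(e, m(e, 0, 0), 0), a))))  →  s(s(m(e, m(e, m(e, 0, 0), 0), a)))   [R1 at 1.1]
3. s(s(m(e, m(e, m(e, 0, 0), 0), a)))  →  s(s(m(e, m(e, 0, 0), a)))   [R1 at 1.1.2.2]
4. s(s(m(e, m(e, 0, 0), a)))  →  s(s(m(e, 0, a)))   [R1 at 1.1.2]
5. s(s(m(e, 0, a)))  →  s(s(a))   [R1 at 1.1]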